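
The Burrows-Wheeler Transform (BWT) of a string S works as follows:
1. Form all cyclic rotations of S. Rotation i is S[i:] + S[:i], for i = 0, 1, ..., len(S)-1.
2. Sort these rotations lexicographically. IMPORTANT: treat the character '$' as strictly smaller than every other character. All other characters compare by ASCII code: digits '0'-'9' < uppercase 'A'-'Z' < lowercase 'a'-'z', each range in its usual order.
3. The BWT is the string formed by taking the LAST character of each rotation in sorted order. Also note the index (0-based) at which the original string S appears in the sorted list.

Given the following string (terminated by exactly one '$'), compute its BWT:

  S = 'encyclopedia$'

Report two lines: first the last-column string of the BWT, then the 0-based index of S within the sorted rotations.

Answer: aiynep$dceloc
6

Derivation:
All 13 rotations (rotation i = S[i:]+S[:i]):
  rot[0] = encyclopedia$
  rot[1] = ncyclopedia$e
  rot[2] = cyclopedia$en
  rot[3] = yclopedia$enc
  rot[4] = clopedia$ency
  rot[5] = lopedia$encyc
  rot[6] = opedia$encycl
  rot[7] = pedia$encyclo
  rot[8] = edia$encyclop
  rot[9] = dia$encyclope
  rot[10] = ia$encycloped
  rot[11] = a$encyclopedi
  rot[12] = $encyclopedia
Sorted (with $ < everything):
  sorted[0] = $encyclopedia  (last char: 'a')
  sorted[1] = a$encyclopedi  (last char: 'i')
  sorted[2] = clopedia$ency  (last char: 'y')
  sorted[3] = cyclopedia$en  (last char: 'n')
  sorted[4] = dia$encyclope  (last char: 'e')
  sorted[5] = edia$encyclop  (last char: 'p')
  sorted[6] = encyclopedia$  (last char: '$')
  sorted[7] = ia$encycloped  (last char: 'd')
  sorted[8] = lopedia$encyc  (last char: 'c')
  sorted[9] = ncyclopedia$e  (last char: 'e')
  sorted[10] = opedia$encycl  (last char: 'l')
  sorted[11] = pedia$encyclo  (last char: 'o')
  sorted[12] = yclopedia$enc  (last char: 'c')
Last column: aiynep$dceloc
Original string S is at sorted index 6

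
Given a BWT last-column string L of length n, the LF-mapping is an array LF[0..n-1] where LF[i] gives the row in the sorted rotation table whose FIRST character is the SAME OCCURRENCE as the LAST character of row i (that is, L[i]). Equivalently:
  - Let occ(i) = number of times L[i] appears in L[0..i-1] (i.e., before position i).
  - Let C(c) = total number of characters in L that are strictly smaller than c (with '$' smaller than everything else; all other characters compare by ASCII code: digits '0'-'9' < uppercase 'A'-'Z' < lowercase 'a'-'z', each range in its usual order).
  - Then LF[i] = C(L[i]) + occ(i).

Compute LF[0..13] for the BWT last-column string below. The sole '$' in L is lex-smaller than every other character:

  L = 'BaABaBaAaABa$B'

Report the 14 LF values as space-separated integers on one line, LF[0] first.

Answer: 4 9 1 5 10 6 11 2 12 3 7 13 0 8

Derivation:
Char counts: '$':1, 'A':3, 'B':5, 'a':5
C (first-col start): C('$')=0, C('A')=1, C('B')=4, C('a')=9
L[0]='B': occ=0, LF[0]=C('B')+0=4+0=4
L[1]='a': occ=0, LF[1]=C('a')+0=9+0=9
L[2]='A': occ=0, LF[2]=C('A')+0=1+0=1
L[3]='B': occ=1, LF[3]=C('B')+1=4+1=5
L[4]='a': occ=1, LF[4]=C('a')+1=9+1=10
L[5]='B': occ=2, LF[5]=C('B')+2=4+2=6
L[6]='a': occ=2, LF[6]=C('a')+2=9+2=11
L[7]='A': occ=1, LF[7]=C('A')+1=1+1=2
L[8]='a': occ=3, LF[8]=C('a')+3=9+3=12
L[9]='A': occ=2, LF[9]=C('A')+2=1+2=3
L[10]='B': occ=3, LF[10]=C('B')+3=4+3=7
L[11]='a': occ=4, LF[11]=C('a')+4=9+4=13
L[12]='$': occ=0, LF[12]=C('$')+0=0+0=0
L[13]='B': occ=4, LF[13]=C('B')+4=4+4=8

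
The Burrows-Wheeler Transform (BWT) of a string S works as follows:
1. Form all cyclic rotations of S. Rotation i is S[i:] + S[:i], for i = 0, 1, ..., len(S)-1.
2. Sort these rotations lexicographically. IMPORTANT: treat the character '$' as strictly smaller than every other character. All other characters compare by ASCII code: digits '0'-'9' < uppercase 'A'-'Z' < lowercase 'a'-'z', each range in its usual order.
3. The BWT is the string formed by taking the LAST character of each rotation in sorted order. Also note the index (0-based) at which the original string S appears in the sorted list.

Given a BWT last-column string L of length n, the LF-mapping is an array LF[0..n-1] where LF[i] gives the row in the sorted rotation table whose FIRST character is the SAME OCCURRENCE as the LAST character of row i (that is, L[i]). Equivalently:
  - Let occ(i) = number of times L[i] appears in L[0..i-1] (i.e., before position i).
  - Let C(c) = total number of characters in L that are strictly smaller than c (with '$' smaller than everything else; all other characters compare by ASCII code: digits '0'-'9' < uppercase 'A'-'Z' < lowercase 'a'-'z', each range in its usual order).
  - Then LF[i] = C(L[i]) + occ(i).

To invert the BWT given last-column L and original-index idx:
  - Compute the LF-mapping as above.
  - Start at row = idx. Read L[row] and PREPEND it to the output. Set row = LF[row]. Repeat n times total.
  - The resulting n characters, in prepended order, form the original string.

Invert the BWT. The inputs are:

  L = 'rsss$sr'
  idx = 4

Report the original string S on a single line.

Answer: srsssr$

Derivation:
LF mapping: 1 3 4 5 0 6 2
Walk LF starting at row 4, prepending L[row]:
  step 1: row=4, L[4]='$', prepend. Next row=LF[4]=0
  step 2: row=0, L[0]='r', prepend. Next row=LF[0]=1
  step 3: row=1, L[1]='s', prepend. Next row=LF[1]=3
  step 4: row=3, L[3]='s', prepend. Next row=LF[3]=5
  step 5: row=5, L[5]='s', prepend. Next row=LF[5]=6
  step 6: row=6, L[6]='r', prepend. Next row=LF[6]=2
  step 7: row=2, L[2]='s', prepend. Next row=LF[2]=4
Reversed output: srsssr$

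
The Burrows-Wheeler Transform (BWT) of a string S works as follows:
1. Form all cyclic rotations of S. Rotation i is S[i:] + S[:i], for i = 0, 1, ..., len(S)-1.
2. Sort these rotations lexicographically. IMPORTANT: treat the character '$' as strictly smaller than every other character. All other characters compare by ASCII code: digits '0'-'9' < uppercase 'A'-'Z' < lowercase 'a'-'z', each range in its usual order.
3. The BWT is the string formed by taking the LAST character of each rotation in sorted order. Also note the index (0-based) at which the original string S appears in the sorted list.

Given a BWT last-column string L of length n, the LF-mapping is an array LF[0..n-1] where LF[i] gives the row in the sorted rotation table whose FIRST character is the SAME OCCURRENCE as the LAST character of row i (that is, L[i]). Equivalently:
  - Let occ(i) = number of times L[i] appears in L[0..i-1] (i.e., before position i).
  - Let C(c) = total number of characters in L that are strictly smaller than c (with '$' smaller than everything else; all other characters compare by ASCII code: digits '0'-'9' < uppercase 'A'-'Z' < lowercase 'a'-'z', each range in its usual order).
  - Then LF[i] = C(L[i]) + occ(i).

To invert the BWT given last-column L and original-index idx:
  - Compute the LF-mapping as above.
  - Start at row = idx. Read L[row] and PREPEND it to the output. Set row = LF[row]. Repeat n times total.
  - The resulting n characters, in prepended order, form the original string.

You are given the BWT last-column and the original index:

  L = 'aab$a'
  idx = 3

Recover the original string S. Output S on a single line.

LF mapping: 1 2 4 0 3
Walk LF starting at row 3, prepending L[row]:
  step 1: row=3, L[3]='$', prepend. Next row=LF[3]=0
  step 2: row=0, L[0]='a', prepend. Next row=LF[0]=1
  step 3: row=1, L[1]='a', prepend. Next row=LF[1]=2
  step 4: row=2, L[2]='b', prepend. Next row=LF[2]=4
  step 5: row=4, L[4]='a', prepend. Next row=LF[4]=3
Reversed output: abaa$

Answer: abaa$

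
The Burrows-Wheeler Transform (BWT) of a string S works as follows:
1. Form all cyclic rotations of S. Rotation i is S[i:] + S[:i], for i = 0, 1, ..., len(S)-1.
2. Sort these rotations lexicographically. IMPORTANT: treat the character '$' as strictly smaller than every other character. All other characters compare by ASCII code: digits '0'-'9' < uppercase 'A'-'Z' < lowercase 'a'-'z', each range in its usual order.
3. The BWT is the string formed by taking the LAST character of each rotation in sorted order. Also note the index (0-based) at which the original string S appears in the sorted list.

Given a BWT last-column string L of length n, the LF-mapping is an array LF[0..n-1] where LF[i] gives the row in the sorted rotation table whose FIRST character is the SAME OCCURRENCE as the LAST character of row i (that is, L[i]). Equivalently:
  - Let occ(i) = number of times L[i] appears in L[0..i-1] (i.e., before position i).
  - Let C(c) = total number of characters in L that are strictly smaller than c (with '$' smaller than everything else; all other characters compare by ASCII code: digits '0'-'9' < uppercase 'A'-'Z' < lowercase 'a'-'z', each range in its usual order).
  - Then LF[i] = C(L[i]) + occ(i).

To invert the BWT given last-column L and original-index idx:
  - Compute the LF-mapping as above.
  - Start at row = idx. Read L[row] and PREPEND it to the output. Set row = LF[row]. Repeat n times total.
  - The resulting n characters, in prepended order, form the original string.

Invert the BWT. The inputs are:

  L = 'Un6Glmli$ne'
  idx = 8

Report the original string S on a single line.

Answer: millenn6GU$

Derivation:
LF mapping: 3 9 1 2 6 8 7 5 0 10 4
Walk LF starting at row 8, prepending L[row]:
  step 1: row=8, L[8]='$', prepend. Next row=LF[8]=0
  step 2: row=0, L[0]='U', prepend. Next row=LF[0]=3
  step 3: row=3, L[3]='G', prepend. Next row=LF[3]=2
  step 4: row=2, L[2]='6', prepend. Next row=LF[2]=1
  step 5: row=1, L[1]='n', prepend. Next row=LF[1]=9
  step 6: row=9, L[9]='n', prepend. Next row=LF[9]=10
  step 7: row=10, L[10]='e', prepend. Next row=LF[10]=4
  step 8: row=4, L[4]='l', prepend. Next row=LF[4]=6
  step 9: row=6, L[6]='l', prepend. Next row=LF[6]=7
  step 10: row=7, L[7]='i', prepend. Next row=LF[7]=5
  step 11: row=5, L[5]='m', prepend. Next row=LF[5]=8
Reversed output: millenn6GU$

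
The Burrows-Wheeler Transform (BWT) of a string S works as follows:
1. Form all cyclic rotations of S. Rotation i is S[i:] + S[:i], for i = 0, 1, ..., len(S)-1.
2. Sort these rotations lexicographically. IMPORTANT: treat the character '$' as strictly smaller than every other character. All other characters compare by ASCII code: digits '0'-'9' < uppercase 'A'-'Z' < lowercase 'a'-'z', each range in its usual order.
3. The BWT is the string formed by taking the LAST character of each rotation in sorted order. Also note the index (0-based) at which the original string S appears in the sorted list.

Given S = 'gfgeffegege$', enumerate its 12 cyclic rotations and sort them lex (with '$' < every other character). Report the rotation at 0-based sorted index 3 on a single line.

Answer: ege$gfgeffeg

Derivation:
All 12 rotations (rotation i = S[i:]+S[:i]):
  rot[0] = gfgeffegege$
  rot[1] = fgeffegege$g
  rot[2] = geffegege$gf
  rot[3] = effegege$gfg
  rot[4] = ffegege$gfge
  rot[5] = fegege$gfgef
  rot[6] = egege$gfgeff
  rot[7] = gege$gfgeffe
  rot[8] = ege$gfgeffeg
  rot[9] = ge$gfgeffege
  rot[10] = e$gfgeffegeg
  rot[11] = $gfgeffegege
Sorted (with $ < everything):
  sorted[0] = $gfgeffegege
  sorted[1] = e$gfgeffegeg
  sorted[2] = effegege$gfg
  sorted[3] = ege$gfgeffeg
  sorted[4] = egege$gfgeff
  sorted[5] = fegege$gfgef
  sorted[6] = ffegege$gfge
  sorted[7] = fgeffegege$g
  sorted[8] = ge$gfgeffege
  sorted[9] = geffegege$gf
  sorted[10] = gege$gfgeffe
  sorted[11] = gfgeffegege$
sorted[3] = ege$gfgeffeg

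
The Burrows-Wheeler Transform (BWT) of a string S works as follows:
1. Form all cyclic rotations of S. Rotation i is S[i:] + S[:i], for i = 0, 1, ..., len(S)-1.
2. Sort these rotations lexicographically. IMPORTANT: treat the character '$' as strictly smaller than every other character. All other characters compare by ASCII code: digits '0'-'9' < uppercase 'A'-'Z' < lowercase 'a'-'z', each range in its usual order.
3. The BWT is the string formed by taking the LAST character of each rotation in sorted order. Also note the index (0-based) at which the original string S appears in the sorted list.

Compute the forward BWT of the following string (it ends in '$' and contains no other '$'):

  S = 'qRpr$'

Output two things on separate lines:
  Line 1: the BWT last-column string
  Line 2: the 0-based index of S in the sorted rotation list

All 5 rotations (rotation i = S[i:]+S[:i]):
  rot[0] = qRpr$
  rot[1] = Rpr$q
  rot[2] = pr$qR
  rot[3] = r$qRp
  rot[4] = $qRpr
Sorted (with $ < everything):
  sorted[0] = $qRpr  (last char: 'r')
  sorted[1] = Rpr$q  (last char: 'q')
  sorted[2] = pr$qR  (last char: 'R')
  sorted[3] = qRpr$  (last char: '$')
  sorted[4] = r$qRp  (last char: 'p')
Last column: rqR$p
Original string S is at sorted index 3

Answer: rqR$p
3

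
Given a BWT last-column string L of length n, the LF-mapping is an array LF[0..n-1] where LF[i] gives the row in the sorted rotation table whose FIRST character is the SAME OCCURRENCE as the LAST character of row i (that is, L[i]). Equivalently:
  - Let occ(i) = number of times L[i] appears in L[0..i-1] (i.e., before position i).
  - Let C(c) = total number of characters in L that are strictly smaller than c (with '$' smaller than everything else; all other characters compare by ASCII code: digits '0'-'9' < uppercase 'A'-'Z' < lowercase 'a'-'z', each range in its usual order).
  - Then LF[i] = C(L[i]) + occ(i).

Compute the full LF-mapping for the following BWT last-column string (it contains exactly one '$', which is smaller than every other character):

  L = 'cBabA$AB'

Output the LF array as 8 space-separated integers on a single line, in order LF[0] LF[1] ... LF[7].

Answer: 7 3 5 6 1 0 2 4

Derivation:
Char counts: '$':1, 'A':2, 'B':2, 'a':1, 'b':1, 'c':1
C (first-col start): C('$')=0, C('A')=1, C('B')=3, C('a')=5, C('b')=6, C('c')=7
L[0]='c': occ=0, LF[0]=C('c')+0=7+0=7
L[1]='B': occ=0, LF[1]=C('B')+0=3+0=3
L[2]='a': occ=0, LF[2]=C('a')+0=5+0=5
L[3]='b': occ=0, LF[3]=C('b')+0=6+0=6
L[4]='A': occ=0, LF[4]=C('A')+0=1+0=1
L[5]='$': occ=0, LF[5]=C('$')+0=0+0=0
L[6]='A': occ=1, LF[6]=C('A')+1=1+1=2
L[7]='B': occ=1, LF[7]=C('B')+1=3+1=4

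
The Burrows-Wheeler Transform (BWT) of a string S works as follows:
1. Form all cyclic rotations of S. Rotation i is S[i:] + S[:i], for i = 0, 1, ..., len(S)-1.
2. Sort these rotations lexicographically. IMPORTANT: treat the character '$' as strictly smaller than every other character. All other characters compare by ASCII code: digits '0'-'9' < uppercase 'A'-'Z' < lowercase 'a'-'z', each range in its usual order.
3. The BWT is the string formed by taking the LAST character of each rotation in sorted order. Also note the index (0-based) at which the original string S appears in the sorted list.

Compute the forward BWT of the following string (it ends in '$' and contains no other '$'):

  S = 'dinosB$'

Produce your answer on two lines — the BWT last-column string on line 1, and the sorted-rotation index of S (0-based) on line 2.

All 7 rotations (rotation i = S[i:]+S[:i]):
  rot[0] = dinosB$
  rot[1] = inosB$d
  rot[2] = nosB$di
  rot[3] = osB$din
  rot[4] = sB$dino
  rot[5] = B$dinos
  rot[6] = $dinosB
Sorted (with $ < everything):
  sorted[0] = $dinosB  (last char: 'B')
  sorted[1] = B$dinos  (last char: 's')
  sorted[2] = dinosB$  (last char: '$')
  sorted[3] = inosB$d  (last char: 'd')
  sorted[4] = nosB$di  (last char: 'i')
  sorted[5] = osB$din  (last char: 'n')
  sorted[6] = sB$dino  (last char: 'o')
Last column: Bs$dino
Original string S is at sorted index 2

Answer: Bs$dino
2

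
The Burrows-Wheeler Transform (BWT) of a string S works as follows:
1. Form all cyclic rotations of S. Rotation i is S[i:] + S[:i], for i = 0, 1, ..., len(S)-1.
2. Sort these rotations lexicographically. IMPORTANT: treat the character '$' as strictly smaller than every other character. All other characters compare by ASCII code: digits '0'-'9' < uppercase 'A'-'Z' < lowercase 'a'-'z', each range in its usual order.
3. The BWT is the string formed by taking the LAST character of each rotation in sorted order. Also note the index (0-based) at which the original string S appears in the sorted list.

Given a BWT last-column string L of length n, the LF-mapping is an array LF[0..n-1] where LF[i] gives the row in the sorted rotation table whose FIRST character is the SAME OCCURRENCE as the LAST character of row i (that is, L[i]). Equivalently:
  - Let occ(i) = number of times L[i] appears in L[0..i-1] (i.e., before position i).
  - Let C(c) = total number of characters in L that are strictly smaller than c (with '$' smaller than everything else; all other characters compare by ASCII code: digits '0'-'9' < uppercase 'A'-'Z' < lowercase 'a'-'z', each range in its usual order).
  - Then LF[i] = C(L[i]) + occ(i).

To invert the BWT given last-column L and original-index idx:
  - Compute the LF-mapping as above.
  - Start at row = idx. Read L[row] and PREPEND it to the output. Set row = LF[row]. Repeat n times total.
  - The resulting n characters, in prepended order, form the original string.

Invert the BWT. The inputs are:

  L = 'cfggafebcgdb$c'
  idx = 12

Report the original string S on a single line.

LF mapping: 4 9 11 12 1 10 8 2 5 13 7 3 0 6
Walk LF starting at row 12, prepending L[row]:
  step 1: row=12, L[12]='$', prepend. Next row=LF[12]=0
  step 2: row=0, L[0]='c', prepend. Next row=LF[0]=4
  step 3: row=4, L[4]='a', prepend. Next row=LF[4]=1
  step 4: row=1, L[1]='f', prepend. Next row=LF[1]=9
  step 5: row=9, L[9]='g', prepend. Next row=LF[9]=13
  step 6: row=13, L[13]='c', prepend. Next row=LF[13]=6
  step 7: row=6, L[6]='e', prepend. Next row=LF[6]=8
  step 8: row=8, L[8]='c', prepend. Next row=LF[8]=5
  step 9: row=5, L[5]='f', prepend. Next row=LF[5]=10
  step 10: row=10, L[10]='d', prepend. Next row=LF[10]=7
  step 11: row=7, L[7]='b', prepend. Next row=LF[7]=2
  step 12: row=2, L[2]='g', prepend. Next row=LF[2]=11
  step 13: row=11, L[11]='b', prepend. Next row=LF[11]=3
  step 14: row=3, L[3]='g', prepend. Next row=LF[3]=12
Reversed output: gbgbdfcecgfac$

Answer: gbgbdfcecgfac$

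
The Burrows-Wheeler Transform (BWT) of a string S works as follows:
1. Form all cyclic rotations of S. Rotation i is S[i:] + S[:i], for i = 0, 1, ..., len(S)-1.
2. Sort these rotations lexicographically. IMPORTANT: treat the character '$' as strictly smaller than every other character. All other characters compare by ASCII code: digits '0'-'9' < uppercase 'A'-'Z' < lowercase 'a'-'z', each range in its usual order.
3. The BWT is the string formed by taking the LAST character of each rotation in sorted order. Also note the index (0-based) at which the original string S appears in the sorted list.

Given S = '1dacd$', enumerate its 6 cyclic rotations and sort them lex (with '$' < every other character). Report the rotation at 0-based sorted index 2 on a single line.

Answer: acd$1d

Derivation:
All 6 rotations (rotation i = S[i:]+S[:i]):
  rot[0] = 1dacd$
  rot[1] = dacd$1
  rot[2] = acd$1d
  rot[3] = cd$1da
  rot[4] = d$1dac
  rot[5] = $1dacd
Sorted (with $ < everything):
  sorted[0] = $1dacd
  sorted[1] = 1dacd$
  sorted[2] = acd$1d
  sorted[3] = cd$1da
  sorted[4] = d$1dac
  sorted[5] = dacd$1
sorted[2] = acd$1d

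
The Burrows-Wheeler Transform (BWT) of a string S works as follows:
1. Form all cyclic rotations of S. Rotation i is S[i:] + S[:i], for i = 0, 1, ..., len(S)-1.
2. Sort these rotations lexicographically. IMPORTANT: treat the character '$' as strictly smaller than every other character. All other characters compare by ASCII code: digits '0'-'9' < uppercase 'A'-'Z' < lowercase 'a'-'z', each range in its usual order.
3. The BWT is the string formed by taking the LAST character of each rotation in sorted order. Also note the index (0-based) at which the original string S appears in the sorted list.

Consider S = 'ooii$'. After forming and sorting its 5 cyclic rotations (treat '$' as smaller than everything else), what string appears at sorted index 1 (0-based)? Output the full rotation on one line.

Answer: i$ooi

Derivation:
All 5 rotations (rotation i = S[i:]+S[:i]):
  rot[0] = ooii$
  rot[1] = oii$o
  rot[2] = ii$oo
  rot[3] = i$ooi
  rot[4] = $ooii
Sorted (with $ < everything):
  sorted[0] = $ooii
  sorted[1] = i$ooi
  sorted[2] = ii$oo
  sorted[3] = oii$o
  sorted[4] = ooii$
sorted[1] = i$ooi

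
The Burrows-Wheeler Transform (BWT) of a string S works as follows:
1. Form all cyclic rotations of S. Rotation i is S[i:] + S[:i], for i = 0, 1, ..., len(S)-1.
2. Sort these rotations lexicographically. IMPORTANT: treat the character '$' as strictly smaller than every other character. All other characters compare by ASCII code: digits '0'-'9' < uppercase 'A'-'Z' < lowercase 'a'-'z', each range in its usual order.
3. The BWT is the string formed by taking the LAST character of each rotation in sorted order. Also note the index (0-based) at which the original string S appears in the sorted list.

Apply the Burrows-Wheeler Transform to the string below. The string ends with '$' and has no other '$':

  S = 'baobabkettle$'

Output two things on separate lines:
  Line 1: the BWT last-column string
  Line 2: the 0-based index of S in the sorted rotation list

Answer: ebbo$alkbtate
4

Derivation:
All 13 rotations (rotation i = S[i:]+S[:i]):
  rot[0] = baobabkettle$
  rot[1] = aobabkettle$b
  rot[2] = obabkettle$ba
  rot[3] = babkettle$bao
  rot[4] = abkettle$baob
  rot[5] = bkettle$baoba
  rot[6] = kettle$baobab
  rot[7] = ettle$baobabk
  rot[8] = ttle$baobabke
  rot[9] = tle$baobabket
  rot[10] = le$baobabkett
  rot[11] = e$baobabkettl
  rot[12] = $baobabkettle
Sorted (with $ < everything):
  sorted[0] = $baobabkettle  (last char: 'e')
  sorted[1] = abkettle$baob  (last char: 'b')
  sorted[2] = aobabkettle$b  (last char: 'b')
  sorted[3] = babkettle$bao  (last char: 'o')
  sorted[4] = baobabkettle$  (last char: '$')
  sorted[5] = bkettle$baoba  (last char: 'a')
  sorted[6] = e$baobabkettl  (last char: 'l')
  sorted[7] = ettle$baobabk  (last char: 'k')
  sorted[8] = kettle$baobab  (last char: 'b')
  sorted[9] = le$baobabkett  (last char: 't')
  sorted[10] = obabkettle$ba  (last char: 'a')
  sorted[11] = tle$baobabket  (last char: 't')
  sorted[12] = ttle$baobabke  (last char: 'e')
Last column: ebbo$alkbtate
Original string S is at sorted index 4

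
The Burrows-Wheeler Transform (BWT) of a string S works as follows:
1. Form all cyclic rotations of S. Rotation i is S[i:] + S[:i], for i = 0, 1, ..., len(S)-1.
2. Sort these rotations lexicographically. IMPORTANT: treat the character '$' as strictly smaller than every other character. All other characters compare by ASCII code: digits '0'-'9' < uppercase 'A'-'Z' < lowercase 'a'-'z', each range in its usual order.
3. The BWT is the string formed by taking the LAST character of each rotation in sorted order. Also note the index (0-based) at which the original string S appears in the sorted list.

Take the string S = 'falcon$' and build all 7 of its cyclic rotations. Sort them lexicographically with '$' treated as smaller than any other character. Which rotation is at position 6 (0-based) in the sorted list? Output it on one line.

All 7 rotations (rotation i = S[i:]+S[:i]):
  rot[0] = falcon$
  rot[1] = alcon$f
  rot[2] = lcon$fa
  rot[3] = con$fal
  rot[4] = on$falc
  rot[5] = n$falco
  rot[6] = $falcon
Sorted (with $ < everything):
  sorted[0] = $falcon
  sorted[1] = alcon$f
  sorted[2] = con$fal
  sorted[3] = falcon$
  sorted[4] = lcon$fa
  sorted[5] = n$falco
  sorted[6] = on$falc
sorted[6] = on$falc

Answer: on$falc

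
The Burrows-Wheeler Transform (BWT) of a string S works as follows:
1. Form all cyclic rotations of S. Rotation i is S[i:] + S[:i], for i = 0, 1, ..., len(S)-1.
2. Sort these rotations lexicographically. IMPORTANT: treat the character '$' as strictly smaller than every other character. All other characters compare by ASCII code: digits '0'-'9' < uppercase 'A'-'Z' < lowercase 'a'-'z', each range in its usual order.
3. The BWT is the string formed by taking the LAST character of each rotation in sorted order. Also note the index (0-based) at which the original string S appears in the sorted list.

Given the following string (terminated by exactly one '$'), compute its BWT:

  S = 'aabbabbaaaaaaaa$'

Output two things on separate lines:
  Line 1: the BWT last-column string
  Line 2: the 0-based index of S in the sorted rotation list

All 16 rotations (rotation i = S[i:]+S[:i]):
  rot[0] = aabbabbaaaaaaaa$
  rot[1] = abbabbaaaaaaaa$a
  rot[2] = bbabbaaaaaaaa$aa
  rot[3] = babbaaaaaaaa$aab
  rot[4] = abbaaaaaaaa$aabb
  rot[5] = bbaaaaaaaa$aabba
  rot[6] = baaaaaaaa$aabbab
  rot[7] = aaaaaaaa$aabbabb
  rot[8] = aaaaaaa$aabbabba
  rot[9] = aaaaaa$aabbabbaa
  rot[10] = aaaaa$aabbabbaaa
  rot[11] = aaaa$aabbabbaaaa
  rot[12] = aaa$aabbabbaaaaa
  rot[13] = aa$aabbabbaaaaaa
  rot[14] = a$aabbabbaaaaaaa
  rot[15] = $aabbabbaaaaaaaa
Sorted (with $ < everything):
  sorted[0] = $aabbabbaaaaaaaa  (last char: 'a')
  sorted[1] = a$aabbabbaaaaaaa  (last char: 'a')
  sorted[2] = aa$aabbabbaaaaaa  (last char: 'a')
  sorted[3] = aaa$aabbabbaaaaa  (last char: 'a')
  sorted[4] = aaaa$aabbabbaaaa  (last char: 'a')
  sorted[5] = aaaaa$aabbabbaaa  (last char: 'a')
  sorted[6] = aaaaaa$aabbabbaa  (last char: 'a')
  sorted[7] = aaaaaaa$aabbabba  (last char: 'a')
  sorted[8] = aaaaaaaa$aabbabb  (last char: 'b')
  sorted[9] = aabbabbaaaaaaaa$  (last char: '$')
  sorted[10] = abbaaaaaaaa$aabb  (last char: 'b')
  sorted[11] = abbabbaaaaaaaa$a  (last char: 'a')
  sorted[12] = baaaaaaaa$aabbab  (last char: 'b')
  sorted[13] = babbaaaaaaaa$aab  (last char: 'b')
  sorted[14] = bbaaaaaaaa$aabba  (last char: 'a')
  sorted[15] = bbabbaaaaaaaa$aa  (last char: 'a')
Last column: aaaaaaaab$babbaa
Original string S is at sorted index 9

Answer: aaaaaaaab$babbaa
9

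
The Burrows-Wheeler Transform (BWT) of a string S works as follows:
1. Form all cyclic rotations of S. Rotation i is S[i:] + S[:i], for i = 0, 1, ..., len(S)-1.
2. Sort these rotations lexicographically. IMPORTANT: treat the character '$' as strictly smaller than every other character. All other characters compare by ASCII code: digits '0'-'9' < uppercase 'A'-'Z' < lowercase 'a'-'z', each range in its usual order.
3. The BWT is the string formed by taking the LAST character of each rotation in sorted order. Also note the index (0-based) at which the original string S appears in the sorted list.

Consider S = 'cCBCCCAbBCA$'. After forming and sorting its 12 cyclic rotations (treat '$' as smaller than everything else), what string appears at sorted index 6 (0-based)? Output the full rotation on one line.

All 12 rotations (rotation i = S[i:]+S[:i]):
  rot[0] = cCBCCCAbBCA$
  rot[1] = CBCCCAbBCA$c
  rot[2] = BCCCAbBCA$cC
  rot[3] = CCCAbBCA$cCB
  rot[4] = CCAbBCA$cCBC
  rot[5] = CAbBCA$cCBCC
  rot[6] = AbBCA$cCBCCC
  rot[7] = bBCA$cCBCCCA
  rot[8] = BCA$cCBCCCAb
  rot[9] = CA$cCBCCCAbB
  rot[10] = A$cCBCCCAbBC
  rot[11] = $cCBCCCAbBCA
Sorted (with $ < everything):
  sorted[0] = $cCBCCCAbBCA
  sorted[1] = A$cCBCCCAbBC
  sorted[2] = AbBCA$cCBCCC
  sorted[3] = BCA$cCBCCCAb
  sorted[4] = BCCCAbBCA$cC
  sorted[5] = CA$cCBCCCAbB
  sorted[6] = CAbBCA$cCBCC
  sorted[7] = CBCCCAbBCA$c
  sorted[8] = CCAbBCA$cCBC
  sorted[9] = CCCAbBCA$cCB
  sorted[10] = bBCA$cCBCCCA
  sorted[11] = cCBCCCAbBCA$
sorted[6] = CAbBCA$cCBCC

Answer: CAbBCA$cCBCC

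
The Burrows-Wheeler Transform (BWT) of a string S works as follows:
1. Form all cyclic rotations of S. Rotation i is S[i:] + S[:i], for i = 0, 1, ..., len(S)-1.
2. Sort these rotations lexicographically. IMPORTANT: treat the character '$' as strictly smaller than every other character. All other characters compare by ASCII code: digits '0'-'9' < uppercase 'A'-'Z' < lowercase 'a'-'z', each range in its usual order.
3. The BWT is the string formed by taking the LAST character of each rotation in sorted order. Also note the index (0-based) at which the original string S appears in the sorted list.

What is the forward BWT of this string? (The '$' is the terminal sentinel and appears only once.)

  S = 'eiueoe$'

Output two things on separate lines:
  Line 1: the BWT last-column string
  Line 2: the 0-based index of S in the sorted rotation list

All 7 rotations (rotation i = S[i:]+S[:i]):
  rot[0] = eiueoe$
  rot[1] = iueoe$e
  rot[2] = ueoe$ei
  rot[3] = eoe$eiu
  rot[4] = oe$eiue
  rot[5] = e$eiueo
  rot[6] = $eiueoe
Sorted (with $ < everything):
  sorted[0] = $eiueoe  (last char: 'e')
  sorted[1] = e$eiueo  (last char: 'o')
  sorted[2] = eiueoe$  (last char: '$')
  sorted[3] = eoe$eiu  (last char: 'u')
  sorted[4] = iueoe$e  (last char: 'e')
  sorted[5] = oe$eiue  (last char: 'e')
  sorted[6] = ueoe$ei  (last char: 'i')
Last column: eo$ueei
Original string S is at sorted index 2

Answer: eo$ueei
2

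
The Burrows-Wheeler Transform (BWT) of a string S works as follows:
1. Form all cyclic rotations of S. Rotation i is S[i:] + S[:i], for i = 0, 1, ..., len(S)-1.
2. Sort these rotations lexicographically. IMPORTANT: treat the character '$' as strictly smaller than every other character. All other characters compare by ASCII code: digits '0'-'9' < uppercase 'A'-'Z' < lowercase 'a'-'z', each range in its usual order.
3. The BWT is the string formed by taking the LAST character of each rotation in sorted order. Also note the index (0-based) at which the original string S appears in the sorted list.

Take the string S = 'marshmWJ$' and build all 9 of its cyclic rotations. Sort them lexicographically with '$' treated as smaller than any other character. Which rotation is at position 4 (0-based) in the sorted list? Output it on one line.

Answer: hmWJ$mars

Derivation:
All 9 rotations (rotation i = S[i:]+S[:i]):
  rot[0] = marshmWJ$
  rot[1] = arshmWJ$m
  rot[2] = rshmWJ$ma
  rot[3] = shmWJ$mar
  rot[4] = hmWJ$mars
  rot[5] = mWJ$marsh
  rot[6] = WJ$marshm
  rot[7] = J$marshmW
  rot[8] = $marshmWJ
Sorted (with $ < everything):
  sorted[0] = $marshmWJ
  sorted[1] = J$marshmW
  sorted[2] = WJ$marshm
  sorted[3] = arshmWJ$m
  sorted[4] = hmWJ$mars
  sorted[5] = mWJ$marsh
  sorted[6] = marshmWJ$
  sorted[7] = rshmWJ$ma
  sorted[8] = shmWJ$mar
sorted[4] = hmWJ$mars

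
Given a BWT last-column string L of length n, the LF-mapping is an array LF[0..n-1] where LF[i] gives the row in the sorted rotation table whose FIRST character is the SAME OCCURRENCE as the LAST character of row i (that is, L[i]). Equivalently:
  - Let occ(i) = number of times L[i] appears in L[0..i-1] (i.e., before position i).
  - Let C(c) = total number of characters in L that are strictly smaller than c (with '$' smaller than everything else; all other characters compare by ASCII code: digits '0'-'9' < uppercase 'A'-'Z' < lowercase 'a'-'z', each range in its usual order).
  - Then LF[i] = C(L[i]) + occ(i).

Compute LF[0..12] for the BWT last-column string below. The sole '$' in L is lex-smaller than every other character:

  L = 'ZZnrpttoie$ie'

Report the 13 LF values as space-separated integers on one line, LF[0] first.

Answer: 1 2 7 10 9 11 12 8 5 3 0 6 4

Derivation:
Char counts: '$':1, 'Z':2, 'e':2, 'i':2, 'n':1, 'o':1, 'p':1, 'r':1, 't':2
C (first-col start): C('$')=0, C('Z')=1, C('e')=3, C('i')=5, C('n')=7, C('o')=8, C('p')=9, C('r')=10, C('t')=11
L[0]='Z': occ=0, LF[0]=C('Z')+0=1+0=1
L[1]='Z': occ=1, LF[1]=C('Z')+1=1+1=2
L[2]='n': occ=0, LF[2]=C('n')+0=7+0=7
L[3]='r': occ=0, LF[3]=C('r')+0=10+0=10
L[4]='p': occ=0, LF[4]=C('p')+0=9+0=9
L[5]='t': occ=0, LF[5]=C('t')+0=11+0=11
L[6]='t': occ=1, LF[6]=C('t')+1=11+1=12
L[7]='o': occ=0, LF[7]=C('o')+0=8+0=8
L[8]='i': occ=0, LF[8]=C('i')+0=5+0=5
L[9]='e': occ=0, LF[9]=C('e')+0=3+0=3
L[10]='$': occ=0, LF[10]=C('$')+0=0+0=0
L[11]='i': occ=1, LF[11]=C('i')+1=5+1=6
L[12]='e': occ=1, LF[12]=C('e')+1=3+1=4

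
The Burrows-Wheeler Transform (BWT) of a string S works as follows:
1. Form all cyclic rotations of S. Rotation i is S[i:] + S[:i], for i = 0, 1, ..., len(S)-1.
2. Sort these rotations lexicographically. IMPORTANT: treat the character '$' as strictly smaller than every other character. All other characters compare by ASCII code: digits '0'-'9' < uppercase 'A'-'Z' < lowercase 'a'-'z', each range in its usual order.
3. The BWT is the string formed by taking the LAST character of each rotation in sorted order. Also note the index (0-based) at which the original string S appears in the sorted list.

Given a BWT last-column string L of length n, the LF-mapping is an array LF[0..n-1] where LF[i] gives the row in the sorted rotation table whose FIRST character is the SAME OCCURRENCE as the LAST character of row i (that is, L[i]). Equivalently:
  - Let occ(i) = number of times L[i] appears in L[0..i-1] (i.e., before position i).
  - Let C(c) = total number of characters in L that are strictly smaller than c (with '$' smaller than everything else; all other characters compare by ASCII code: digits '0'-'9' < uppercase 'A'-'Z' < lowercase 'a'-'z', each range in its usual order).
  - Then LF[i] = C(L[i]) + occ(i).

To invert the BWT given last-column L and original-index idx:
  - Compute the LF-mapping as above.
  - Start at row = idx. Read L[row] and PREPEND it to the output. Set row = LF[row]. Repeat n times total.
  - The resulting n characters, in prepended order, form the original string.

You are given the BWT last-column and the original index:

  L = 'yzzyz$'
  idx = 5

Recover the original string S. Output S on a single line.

LF mapping: 1 3 4 2 5 0
Walk LF starting at row 5, prepending L[row]:
  step 1: row=5, L[5]='$', prepend. Next row=LF[5]=0
  step 2: row=0, L[0]='y', prepend. Next row=LF[0]=1
  step 3: row=1, L[1]='z', prepend. Next row=LF[1]=3
  step 4: row=3, L[3]='y', prepend. Next row=LF[3]=2
  step 5: row=2, L[2]='z', prepend. Next row=LF[2]=4
  step 6: row=4, L[4]='z', prepend. Next row=LF[4]=5
Reversed output: zzyzy$

Answer: zzyzy$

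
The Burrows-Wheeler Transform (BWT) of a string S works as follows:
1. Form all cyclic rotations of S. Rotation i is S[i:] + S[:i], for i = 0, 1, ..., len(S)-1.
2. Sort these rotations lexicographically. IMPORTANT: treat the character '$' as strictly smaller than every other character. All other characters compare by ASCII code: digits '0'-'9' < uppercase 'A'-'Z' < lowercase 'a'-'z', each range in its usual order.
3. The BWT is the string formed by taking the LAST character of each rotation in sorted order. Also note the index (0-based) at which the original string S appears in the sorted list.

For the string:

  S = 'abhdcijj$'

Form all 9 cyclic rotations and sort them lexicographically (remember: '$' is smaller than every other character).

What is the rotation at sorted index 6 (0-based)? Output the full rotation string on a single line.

All 9 rotations (rotation i = S[i:]+S[:i]):
  rot[0] = abhdcijj$
  rot[1] = bhdcijj$a
  rot[2] = hdcijj$ab
  rot[3] = dcijj$abh
  rot[4] = cijj$abhd
  rot[5] = ijj$abhdc
  rot[6] = jj$abhdci
  rot[7] = j$abhdcij
  rot[8] = $abhdcijj
Sorted (with $ < everything):
  sorted[0] = $abhdcijj
  sorted[1] = abhdcijj$
  sorted[2] = bhdcijj$a
  sorted[3] = cijj$abhd
  sorted[4] = dcijj$abh
  sorted[5] = hdcijj$ab
  sorted[6] = ijj$abhdc
  sorted[7] = j$abhdcij
  sorted[8] = jj$abhdci
sorted[6] = ijj$abhdc

Answer: ijj$abhdc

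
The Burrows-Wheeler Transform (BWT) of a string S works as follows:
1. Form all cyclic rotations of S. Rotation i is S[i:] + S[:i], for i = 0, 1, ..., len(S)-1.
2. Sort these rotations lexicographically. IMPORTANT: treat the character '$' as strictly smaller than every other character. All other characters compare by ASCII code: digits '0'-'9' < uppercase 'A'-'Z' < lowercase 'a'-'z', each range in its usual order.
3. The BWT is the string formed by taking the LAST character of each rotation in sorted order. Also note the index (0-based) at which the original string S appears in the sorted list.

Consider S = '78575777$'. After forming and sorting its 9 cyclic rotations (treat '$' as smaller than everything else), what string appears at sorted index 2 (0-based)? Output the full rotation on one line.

Answer: 5777$7857

Derivation:
All 9 rotations (rotation i = S[i:]+S[:i]):
  rot[0] = 78575777$
  rot[1] = 8575777$7
  rot[2] = 575777$78
  rot[3] = 75777$785
  rot[4] = 5777$7857
  rot[5] = 777$78575
  rot[6] = 77$785757
  rot[7] = 7$7857577
  rot[8] = $78575777
Sorted (with $ < everything):
  sorted[0] = $78575777
  sorted[1] = 575777$78
  sorted[2] = 5777$7857
  sorted[3] = 7$7857577
  sorted[4] = 75777$785
  sorted[5] = 77$785757
  sorted[6] = 777$78575
  sorted[7] = 78575777$
  sorted[8] = 8575777$7
sorted[2] = 5777$7857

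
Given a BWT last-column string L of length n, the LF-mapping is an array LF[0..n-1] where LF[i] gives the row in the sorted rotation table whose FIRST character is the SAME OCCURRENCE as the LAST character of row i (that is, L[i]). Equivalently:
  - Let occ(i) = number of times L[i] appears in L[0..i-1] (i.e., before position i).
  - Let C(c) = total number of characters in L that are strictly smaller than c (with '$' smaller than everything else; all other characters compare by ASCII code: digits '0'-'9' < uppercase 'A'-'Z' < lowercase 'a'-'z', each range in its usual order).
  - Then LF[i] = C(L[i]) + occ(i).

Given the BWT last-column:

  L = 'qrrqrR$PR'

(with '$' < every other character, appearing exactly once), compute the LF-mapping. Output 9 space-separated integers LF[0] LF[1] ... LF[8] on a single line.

Char counts: '$':1, 'P':1, 'R':2, 'q':2, 'r':3
C (first-col start): C('$')=0, C('P')=1, C('R')=2, C('q')=4, C('r')=6
L[0]='q': occ=0, LF[0]=C('q')+0=4+0=4
L[1]='r': occ=0, LF[1]=C('r')+0=6+0=6
L[2]='r': occ=1, LF[2]=C('r')+1=6+1=7
L[3]='q': occ=1, LF[3]=C('q')+1=4+1=5
L[4]='r': occ=2, LF[4]=C('r')+2=6+2=8
L[5]='R': occ=0, LF[5]=C('R')+0=2+0=2
L[6]='$': occ=0, LF[6]=C('$')+0=0+0=0
L[7]='P': occ=0, LF[7]=C('P')+0=1+0=1
L[8]='R': occ=1, LF[8]=C('R')+1=2+1=3

Answer: 4 6 7 5 8 2 0 1 3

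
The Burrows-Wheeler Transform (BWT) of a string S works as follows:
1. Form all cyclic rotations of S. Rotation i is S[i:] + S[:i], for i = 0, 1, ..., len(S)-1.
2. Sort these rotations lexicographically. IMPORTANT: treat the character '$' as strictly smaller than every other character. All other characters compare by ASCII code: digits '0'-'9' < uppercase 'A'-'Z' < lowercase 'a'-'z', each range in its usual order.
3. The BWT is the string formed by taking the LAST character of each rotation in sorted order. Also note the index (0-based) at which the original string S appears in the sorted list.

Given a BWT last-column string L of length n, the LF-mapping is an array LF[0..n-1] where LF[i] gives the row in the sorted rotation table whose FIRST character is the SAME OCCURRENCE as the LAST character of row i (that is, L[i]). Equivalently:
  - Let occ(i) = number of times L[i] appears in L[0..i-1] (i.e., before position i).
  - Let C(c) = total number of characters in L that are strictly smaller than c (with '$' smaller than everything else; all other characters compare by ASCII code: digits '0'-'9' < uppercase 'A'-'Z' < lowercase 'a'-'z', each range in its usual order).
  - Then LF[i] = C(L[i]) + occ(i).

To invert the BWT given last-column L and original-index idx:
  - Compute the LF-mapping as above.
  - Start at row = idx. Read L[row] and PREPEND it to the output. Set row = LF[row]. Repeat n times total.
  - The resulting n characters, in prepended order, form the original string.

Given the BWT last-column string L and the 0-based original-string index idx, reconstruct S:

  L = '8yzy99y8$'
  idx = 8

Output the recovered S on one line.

LF mapping: 1 5 8 6 3 4 7 2 0
Walk LF starting at row 8, prepending L[row]:
  step 1: row=8, L[8]='$', prepend. Next row=LF[8]=0
  step 2: row=0, L[0]='8', prepend. Next row=LF[0]=1
  step 3: row=1, L[1]='y', prepend. Next row=LF[1]=5
  step 4: row=5, L[5]='9', prepend. Next row=LF[5]=4
  step 5: row=4, L[4]='9', prepend. Next row=LF[4]=3
  step 6: row=3, L[3]='y', prepend. Next row=LF[3]=6
  step 7: row=6, L[6]='y', prepend. Next row=LF[6]=7
  step 8: row=7, L[7]='8', prepend. Next row=LF[7]=2
  step 9: row=2, L[2]='z', prepend. Next row=LF[2]=8
Reversed output: z8yy99y8$

Answer: z8yy99y8$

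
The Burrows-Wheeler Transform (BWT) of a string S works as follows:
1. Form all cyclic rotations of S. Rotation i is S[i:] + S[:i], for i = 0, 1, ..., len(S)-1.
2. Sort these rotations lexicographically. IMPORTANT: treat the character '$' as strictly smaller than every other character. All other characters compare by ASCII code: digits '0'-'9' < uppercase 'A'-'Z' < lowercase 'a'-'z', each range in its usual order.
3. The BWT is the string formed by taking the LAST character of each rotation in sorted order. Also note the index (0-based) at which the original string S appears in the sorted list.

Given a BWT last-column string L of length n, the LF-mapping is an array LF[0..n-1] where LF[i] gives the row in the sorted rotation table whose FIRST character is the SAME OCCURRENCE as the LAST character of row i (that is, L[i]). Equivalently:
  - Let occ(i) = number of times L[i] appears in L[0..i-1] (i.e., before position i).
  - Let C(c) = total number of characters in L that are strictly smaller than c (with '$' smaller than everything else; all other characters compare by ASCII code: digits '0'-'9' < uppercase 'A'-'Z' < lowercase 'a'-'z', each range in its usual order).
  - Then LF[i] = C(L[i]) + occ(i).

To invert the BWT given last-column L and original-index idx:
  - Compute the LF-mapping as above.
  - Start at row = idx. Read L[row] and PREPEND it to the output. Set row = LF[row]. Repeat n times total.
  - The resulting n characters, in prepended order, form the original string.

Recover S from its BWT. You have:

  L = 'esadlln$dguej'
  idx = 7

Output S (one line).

LF mapping: 4 11 1 2 8 9 10 0 3 6 12 5 7
Walk LF starting at row 7, prepending L[row]:
  step 1: row=7, L[7]='$', prepend. Next row=LF[7]=0
  step 2: row=0, L[0]='e', prepend. Next row=LF[0]=4
  step 3: row=4, L[4]='l', prepend. Next row=LF[4]=8
  step 4: row=8, L[8]='d', prepend. Next row=LF[8]=3
  step 5: row=3, L[3]='d', prepend. Next row=LF[3]=2
  step 6: row=2, L[2]='a', prepend. Next row=LF[2]=1
  step 7: row=1, L[1]='s', prepend. Next row=LF[1]=11
  step 8: row=11, L[11]='e', prepend. Next row=LF[11]=5
  step 9: row=5, L[5]='l', prepend. Next row=LF[5]=9
  step 10: row=9, L[9]='g', prepend. Next row=LF[9]=6
  step 11: row=6, L[6]='n', prepend. Next row=LF[6]=10
  step 12: row=10, L[10]='u', prepend. Next row=LF[10]=12
  step 13: row=12, L[12]='j', prepend. Next row=LF[12]=7
Reversed output: junglesaddle$

Answer: junglesaddle$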